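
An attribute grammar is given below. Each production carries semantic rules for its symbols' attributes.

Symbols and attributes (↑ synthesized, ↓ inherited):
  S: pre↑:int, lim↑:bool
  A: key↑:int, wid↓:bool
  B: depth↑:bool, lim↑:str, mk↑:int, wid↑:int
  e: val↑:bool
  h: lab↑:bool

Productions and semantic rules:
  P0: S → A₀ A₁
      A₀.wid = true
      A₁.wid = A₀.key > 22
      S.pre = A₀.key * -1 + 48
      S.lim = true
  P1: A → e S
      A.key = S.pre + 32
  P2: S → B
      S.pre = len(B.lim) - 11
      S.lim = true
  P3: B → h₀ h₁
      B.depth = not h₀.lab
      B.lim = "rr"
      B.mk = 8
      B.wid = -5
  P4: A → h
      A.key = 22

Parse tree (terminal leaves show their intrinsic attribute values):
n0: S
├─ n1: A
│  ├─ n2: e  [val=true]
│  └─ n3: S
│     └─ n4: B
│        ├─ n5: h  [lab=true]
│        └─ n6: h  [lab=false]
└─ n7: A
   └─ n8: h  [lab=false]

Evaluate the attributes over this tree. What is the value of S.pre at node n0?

25

1. n1.wid = true  [true]
2. n2.val = true  [terminal]
3. n5.lab = true  [terminal]
4. n6.lab = false  [terminal]
5. n4.depth = false  [not h₀.lab]
6. n4.lim = "rr"  ["rr"]
7. n4.mk = 8  [8]
8. n4.wid = -5  [-5]
9. n3.pre = -9  [len(B.lim) - 11]
10. n3.lim = true  [true]
11. n1.key = 23  [S.pre + 32]
12. n7.wid = true  [A₀.key > 22]
13. n8.lab = false  [terminal]
14. n7.key = 22  [22]
15. n0.pre = 25  [A₀.key * -1 + 48]
16. n0.lim = true  [true]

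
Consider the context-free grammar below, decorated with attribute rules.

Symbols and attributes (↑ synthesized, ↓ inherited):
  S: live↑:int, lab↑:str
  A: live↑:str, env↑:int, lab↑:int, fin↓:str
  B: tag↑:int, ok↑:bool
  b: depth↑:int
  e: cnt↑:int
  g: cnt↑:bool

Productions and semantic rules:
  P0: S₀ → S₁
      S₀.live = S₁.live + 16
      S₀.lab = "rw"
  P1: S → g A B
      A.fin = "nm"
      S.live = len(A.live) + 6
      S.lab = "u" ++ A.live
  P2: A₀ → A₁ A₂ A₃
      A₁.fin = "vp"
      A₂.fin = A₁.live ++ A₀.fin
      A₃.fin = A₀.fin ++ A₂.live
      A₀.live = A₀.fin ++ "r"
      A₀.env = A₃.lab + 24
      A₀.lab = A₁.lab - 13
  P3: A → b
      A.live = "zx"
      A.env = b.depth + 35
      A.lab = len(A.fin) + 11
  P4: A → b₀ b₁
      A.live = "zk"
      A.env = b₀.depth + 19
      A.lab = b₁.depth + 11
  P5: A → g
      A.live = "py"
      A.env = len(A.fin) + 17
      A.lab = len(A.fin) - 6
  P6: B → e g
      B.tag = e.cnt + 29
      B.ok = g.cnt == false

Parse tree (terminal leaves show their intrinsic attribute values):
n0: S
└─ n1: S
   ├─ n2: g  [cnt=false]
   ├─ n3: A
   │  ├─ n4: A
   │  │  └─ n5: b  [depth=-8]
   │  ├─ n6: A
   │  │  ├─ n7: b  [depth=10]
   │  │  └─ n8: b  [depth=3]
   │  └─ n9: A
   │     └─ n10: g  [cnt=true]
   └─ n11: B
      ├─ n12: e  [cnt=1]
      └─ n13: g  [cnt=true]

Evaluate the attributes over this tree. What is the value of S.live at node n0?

25

1. n2.cnt = false  [terminal]
2. n3.fin = "nm"  ["nm"]
3. n4.fin = "vp"  ["vp"]
4. n5.depth = -8  [terminal]
5. n4.live = "zx"  ["zx"]
6. n4.env = 27  [b.depth + 35]
7. n4.lab = 13  [len(A.fin) + 11]
8. n6.fin = "zxnm"  [A₁.live ++ A₀.fin]
9. n7.depth = 10  [terminal]
10. n8.depth = 3  [terminal]
11. n6.live = "zk"  ["zk"]
12. n6.env = 29  [b₀.depth + 19]
13. n6.lab = 14  [b₁.depth + 11]
14. n9.fin = "nmzk"  [A₀.fin ++ A₂.live]
15. n10.cnt = true  [terminal]
16. n9.live = "py"  ["py"]
17. n9.env = 21  [len(A.fin) + 17]
18. n9.lab = -2  [len(A.fin) - 6]
19. n3.live = "nmr"  [A₀.fin ++ "r"]
20. n3.env = 22  [A₃.lab + 24]
21. n3.lab = 0  [A₁.lab - 13]
22. n12.cnt = 1  [terminal]
23. n13.cnt = true  [terminal]
24. n11.tag = 30  [e.cnt + 29]
25. n11.ok = false  [g.cnt == false]
26. n1.live = 9  [len(A.live) + 6]
27. n1.lab = "unmr"  ["u" ++ A.live]
28. n0.live = 25  [S₁.live + 16]
29. n0.lab = "rw"  ["rw"]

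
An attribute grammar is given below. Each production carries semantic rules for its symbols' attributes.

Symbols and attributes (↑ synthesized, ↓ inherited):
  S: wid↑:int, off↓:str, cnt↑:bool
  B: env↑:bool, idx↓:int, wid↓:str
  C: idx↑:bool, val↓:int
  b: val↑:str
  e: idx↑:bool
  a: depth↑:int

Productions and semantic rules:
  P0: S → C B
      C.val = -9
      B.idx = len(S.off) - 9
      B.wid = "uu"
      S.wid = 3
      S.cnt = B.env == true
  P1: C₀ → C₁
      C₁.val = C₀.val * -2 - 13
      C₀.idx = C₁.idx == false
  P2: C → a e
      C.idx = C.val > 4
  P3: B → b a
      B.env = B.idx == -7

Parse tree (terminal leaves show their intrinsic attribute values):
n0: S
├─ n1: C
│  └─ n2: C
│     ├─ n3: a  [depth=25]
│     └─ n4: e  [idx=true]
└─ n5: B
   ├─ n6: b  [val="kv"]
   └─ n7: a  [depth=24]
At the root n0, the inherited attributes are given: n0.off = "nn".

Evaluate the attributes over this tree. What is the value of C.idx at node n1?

false

1. n0.off = "nn"  [given at root]
2. n1.val = -9  [-9]
3. n2.val = 5  [C₀.val * -2 - 13]
4. n3.depth = 25  [terminal]
5. n4.idx = true  [terminal]
6. n2.idx = true  [C.val > 4]
7. n1.idx = false  [C₁.idx == false]
8. n5.idx = -7  [len(S.off) - 9]
9. n5.wid = "uu"  ["uu"]
10. n6.val = "kv"  [terminal]
11. n7.depth = 24  [terminal]
12. n5.env = true  [B.idx == -7]
13. n0.wid = 3  [3]
14. n0.cnt = true  [B.env == true]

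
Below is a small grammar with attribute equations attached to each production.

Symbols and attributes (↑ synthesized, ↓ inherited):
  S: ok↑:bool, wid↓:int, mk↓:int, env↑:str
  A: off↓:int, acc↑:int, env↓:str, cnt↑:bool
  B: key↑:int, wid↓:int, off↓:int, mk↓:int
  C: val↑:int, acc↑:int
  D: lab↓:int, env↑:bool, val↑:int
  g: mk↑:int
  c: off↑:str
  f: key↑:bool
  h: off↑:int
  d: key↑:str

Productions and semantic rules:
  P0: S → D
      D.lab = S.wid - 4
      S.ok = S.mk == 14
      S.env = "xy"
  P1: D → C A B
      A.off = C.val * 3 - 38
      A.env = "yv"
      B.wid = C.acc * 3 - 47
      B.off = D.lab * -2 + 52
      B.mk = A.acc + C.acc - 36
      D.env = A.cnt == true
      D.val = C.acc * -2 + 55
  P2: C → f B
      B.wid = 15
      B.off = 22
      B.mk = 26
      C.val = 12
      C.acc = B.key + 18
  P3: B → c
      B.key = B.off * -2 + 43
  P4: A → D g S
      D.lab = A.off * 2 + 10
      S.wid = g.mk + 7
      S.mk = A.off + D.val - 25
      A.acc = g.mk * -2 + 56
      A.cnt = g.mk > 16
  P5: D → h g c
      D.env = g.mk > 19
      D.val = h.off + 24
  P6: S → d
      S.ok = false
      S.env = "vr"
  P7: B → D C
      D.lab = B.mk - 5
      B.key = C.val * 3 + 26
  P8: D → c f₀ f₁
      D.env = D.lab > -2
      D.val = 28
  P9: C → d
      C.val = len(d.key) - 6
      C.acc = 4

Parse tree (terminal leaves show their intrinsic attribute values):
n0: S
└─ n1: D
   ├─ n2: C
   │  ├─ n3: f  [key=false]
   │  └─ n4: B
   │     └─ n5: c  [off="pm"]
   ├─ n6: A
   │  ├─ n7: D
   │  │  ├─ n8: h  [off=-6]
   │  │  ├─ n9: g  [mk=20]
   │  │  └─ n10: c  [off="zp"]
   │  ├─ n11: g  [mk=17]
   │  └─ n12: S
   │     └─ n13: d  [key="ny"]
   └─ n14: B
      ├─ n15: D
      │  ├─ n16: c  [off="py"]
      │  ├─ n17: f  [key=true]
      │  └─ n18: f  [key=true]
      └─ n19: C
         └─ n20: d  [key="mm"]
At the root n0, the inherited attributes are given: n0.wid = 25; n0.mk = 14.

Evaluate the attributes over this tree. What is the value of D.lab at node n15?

-2

1. n0.wid = 25  [given at root]
2. n0.mk = 14  [given at root]
3. n1.lab = 21  [S.wid - 4]
4. n3.key = false  [terminal]
5. n4.wid = 15  [15]
6. n4.off = 22  [22]
7. n4.mk = 26  [26]
8. n5.off = "pm"  [terminal]
9. n4.key = -1  [B.off * -2 + 43]
10. n2.val = 12  [12]
11. n2.acc = 17  [B.key + 18]
12. n6.off = -2  [C.val * 3 - 38]
13. n6.env = "yv"  ["yv"]
14. n7.lab = 6  [A.off * 2 + 10]
15. n8.off = -6  [terminal]
16. n9.mk = 20  [terminal]
17. n10.off = "zp"  [terminal]
18. n7.env = true  [g.mk > 19]
19. n7.val = 18  [h.off + 24]
20. n11.mk = 17  [terminal]
21. n12.wid = 24  [g.mk + 7]
22. n12.mk = -9  [A.off + D.val - 25]
23. n13.key = "ny"  [terminal]
24. n12.ok = false  [false]
25. n12.env = "vr"  ["vr"]
26. n6.acc = 22  [g.mk * -2 + 56]
27. n6.cnt = true  [g.mk > 16]
28. n14.wid = 4  [C.acc * 3 - 47]
29. n14.off = 10  [D.lab * -2 + 52]
30. n14.mk = 3  [A.acc + C.acc - 36]
31. n15.lab = -2  [B.mk - 5]
32. n16.off = "py"  [terminal]
33. n17.key = true  [terminal]
34. n18.key = true  [terminal]
35. n15.env = false  [D.lab > -2]
36. n15.val = 28  [28]
37. n20.key = "mm"  [terminal]
38. n19.val = -4  [len(d.key) - 6]
39. n19.acc = 4  [4]
40. n14.key = 14  [C.val * 3 + 26]
41. n1.env = true  [A.cnt == true]
42. n1.val = 21  [C.acc * -2 + 55]
43. n0.ok = true  [S.mk == 14]
44. n0.env = "xy"  ["xy"]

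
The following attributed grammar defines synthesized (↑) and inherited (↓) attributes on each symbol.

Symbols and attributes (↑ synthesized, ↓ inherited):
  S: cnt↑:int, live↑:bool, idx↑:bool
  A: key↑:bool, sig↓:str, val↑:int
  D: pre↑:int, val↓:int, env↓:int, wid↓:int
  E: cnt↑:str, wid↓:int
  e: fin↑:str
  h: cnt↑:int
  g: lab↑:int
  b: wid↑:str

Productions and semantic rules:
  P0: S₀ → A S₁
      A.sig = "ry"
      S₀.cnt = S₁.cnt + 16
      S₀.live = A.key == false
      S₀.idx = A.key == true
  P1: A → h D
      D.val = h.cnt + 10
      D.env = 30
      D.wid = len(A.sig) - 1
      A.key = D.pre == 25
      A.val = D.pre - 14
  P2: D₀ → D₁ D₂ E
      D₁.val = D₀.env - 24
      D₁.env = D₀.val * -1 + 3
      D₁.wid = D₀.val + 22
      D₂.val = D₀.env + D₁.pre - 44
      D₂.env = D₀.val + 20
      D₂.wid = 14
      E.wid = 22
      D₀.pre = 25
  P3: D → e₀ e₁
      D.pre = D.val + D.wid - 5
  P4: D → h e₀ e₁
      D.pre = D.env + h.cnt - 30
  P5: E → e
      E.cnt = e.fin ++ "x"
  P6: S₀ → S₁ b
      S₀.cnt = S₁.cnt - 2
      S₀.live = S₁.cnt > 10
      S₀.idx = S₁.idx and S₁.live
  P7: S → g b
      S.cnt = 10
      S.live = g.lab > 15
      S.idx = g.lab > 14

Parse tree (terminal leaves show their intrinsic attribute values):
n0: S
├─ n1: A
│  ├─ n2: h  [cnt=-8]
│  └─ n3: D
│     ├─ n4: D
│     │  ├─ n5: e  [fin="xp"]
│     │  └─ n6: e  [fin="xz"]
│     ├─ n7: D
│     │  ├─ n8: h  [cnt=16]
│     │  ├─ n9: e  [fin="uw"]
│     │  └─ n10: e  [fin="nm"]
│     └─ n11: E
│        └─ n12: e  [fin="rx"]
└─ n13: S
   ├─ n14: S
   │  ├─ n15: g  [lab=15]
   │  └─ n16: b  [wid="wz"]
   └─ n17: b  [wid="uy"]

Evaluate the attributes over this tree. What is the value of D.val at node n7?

11

1. n1.sig = "ry"  ["ry"]
2. n2.cnt = -8  [terminal]
3. n3.val = 2  [h.cnt + 10]
4. n3.env = 30  [30]
5. n3.wid = 1  [len(A.sig) - 1]
6. n4.val = 6  [D₀.env - 24]
7. n4.env = 1  [D₀.val * -1 + 3]
8. n4.wid = 24  [D₀.val + 22]
9. n5.fin = "xp"  [terminal]
10. n6.fin = "xz"  [terminal]
11. n4.pre = 25  [D.val + D.wid - 5]
12. n7.val = 11  [D₀.env + D₁.pre - 44]
13. n7.env = 22  [D₀.val + 20]
14. n7.wid = 14  [14]
15. n8.cnt = 16  [terminal]
16. n9.fin = "uw"  [terminal]
17. n10.fin = "nm"  [terminal]
18. n7.pre = 8  [D.env + h.cnt - 30]
19. n11.wid = 22  [22]
20. n12.fin = "rx"  [terminal]
21. n11.cnt = "rxx"  [e.fin ++ "x"]
22. n3.pre = 25  [25]
23. n1.key = true  [D.pre == 25]
24. n1.val = 11  [D.pre - 14]
25. n15.lab = 15  [terminal]
26. n16.wid = "wz"  [terminal]
27. n14.cnt = 10  [10]
28. n14.live = false  [g.lab > 15]
29. n14.idx = true  [g.lab > 14]
30. n17.wid = "uy"  [terminal]
31. n13.cnt = 8  [S₁.cnt - 2]
32. n13.live = false  [S₁.cnt > 10]
33. n13.idx = false  [S₁.idx and S₁.live]
34. n0.cnt = 24  [S₁.cnt + 16]
35. n0.live = false  [A.key == false]
36. n0.idx = true  [A.key == true]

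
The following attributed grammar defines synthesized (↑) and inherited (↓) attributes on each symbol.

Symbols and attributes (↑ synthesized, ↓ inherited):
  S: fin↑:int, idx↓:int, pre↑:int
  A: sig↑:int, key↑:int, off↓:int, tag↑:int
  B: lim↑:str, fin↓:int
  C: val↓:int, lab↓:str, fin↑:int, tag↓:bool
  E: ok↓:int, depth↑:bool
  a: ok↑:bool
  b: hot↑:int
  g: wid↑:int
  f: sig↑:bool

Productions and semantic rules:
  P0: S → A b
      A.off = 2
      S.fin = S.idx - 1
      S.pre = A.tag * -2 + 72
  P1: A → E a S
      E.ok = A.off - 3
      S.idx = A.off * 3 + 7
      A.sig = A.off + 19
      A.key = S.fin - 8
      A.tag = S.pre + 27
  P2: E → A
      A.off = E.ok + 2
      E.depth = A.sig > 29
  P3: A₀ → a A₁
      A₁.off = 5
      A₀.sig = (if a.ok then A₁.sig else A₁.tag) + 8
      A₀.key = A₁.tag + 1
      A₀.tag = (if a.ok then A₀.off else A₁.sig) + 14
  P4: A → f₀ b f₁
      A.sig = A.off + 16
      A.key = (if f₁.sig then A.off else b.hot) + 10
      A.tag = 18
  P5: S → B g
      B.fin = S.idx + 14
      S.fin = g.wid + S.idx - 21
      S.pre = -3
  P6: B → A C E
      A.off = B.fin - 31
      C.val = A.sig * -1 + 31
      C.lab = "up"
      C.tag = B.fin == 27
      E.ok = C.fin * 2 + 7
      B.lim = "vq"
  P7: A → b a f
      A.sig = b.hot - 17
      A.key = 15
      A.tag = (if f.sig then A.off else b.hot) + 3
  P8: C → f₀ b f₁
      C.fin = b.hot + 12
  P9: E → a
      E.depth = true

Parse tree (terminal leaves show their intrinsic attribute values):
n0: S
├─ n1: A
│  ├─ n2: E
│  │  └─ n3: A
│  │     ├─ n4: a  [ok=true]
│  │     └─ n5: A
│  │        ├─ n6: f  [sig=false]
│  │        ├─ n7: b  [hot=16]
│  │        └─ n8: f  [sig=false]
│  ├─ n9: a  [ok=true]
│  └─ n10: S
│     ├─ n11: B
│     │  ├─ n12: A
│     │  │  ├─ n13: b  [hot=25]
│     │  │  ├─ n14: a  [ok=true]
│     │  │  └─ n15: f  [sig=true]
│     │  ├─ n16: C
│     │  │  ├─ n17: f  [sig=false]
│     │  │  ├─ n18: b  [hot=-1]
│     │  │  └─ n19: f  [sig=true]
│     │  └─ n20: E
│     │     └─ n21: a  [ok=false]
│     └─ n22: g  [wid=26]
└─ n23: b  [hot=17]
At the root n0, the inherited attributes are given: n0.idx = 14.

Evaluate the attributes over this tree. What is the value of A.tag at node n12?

1. n0.idx = 14  [given at root]
2. n1.off = 2  [2]
3. n2.ok = -1  [A.off - 3]
4. n3.off = 1  [E.ok + 2]
5. n4.ok = true  [terminal]
6. n5.off = 5  [5]
7. n6.sig = false  [terminal]
8. n7.hot = 16  [terminal]
9. n8.sig = false  [terminal]
10. n5.sig = 21  [A.off + 16]
11. n5.key = 26  [(if f₁.sig then A.off else b.hot) + 10]
12. n5.tag = 18  [18]
13. n3.sig = 29  [(if a.ok then A₁.sig else A₁.tag) + 8]
14. n3.key = 19  [A₁.tag + 1]
15. n3.tag = 15  [(if a.ok then A₀.off else A₁.sig) + 14]
16. n2.depth = false  [A.sig > 29]
17. n9.ok = true  [terminal]
18. n10.idx = 13  [A.off * 3 + 7]
19. n11.fin = 27  [S.idx + 14]
20. n12.off = -4  [B.fin - 31]
21. n13.hot = 25  [terminal]
22. n14.ok = true  [terminal]
23. n15.sig = true  [terminal]
24. n12.sig = 8  [b.hot - 17]
25. n12.key = 15  [15]
26. n12.tag = -1  [(if f.sig then A.off else b.hot) + 3]
27. n16.val = 23  [A.sig * -1 + 31]
28. n16.lab = "up"  ["up"]
29. n16.tag = true  [B.fin == 27]
30. n17.sig = false  [terminal]
31. n18.hot = -1  [terminal]
32. n19.sig = true  [terminal]
33. n16.fin = 11  [b.hot + 12]
34. n20.ok = 29  [C.fin * 2 + 7]
35. n21.ok = false  [terminal]
36. n20.depth = true  [true]
37. n11.lim = "vq"  ["vq"]
38. n22.wid = 26  [terminal]
39. n10.fin = 18  [g.wid + S.idx - 21]
40. n10.pre = -3  [-3]
41. n1.sig = 21  [A.off + 19]
42. n1.key = 10  [S.fin - 8]
43. n1.tag = 24  [S.pre + 27]
44. n23.hot = 17  [terminal]
45. n0.fin = 13  [S.idx - 1]
46. n0.pre = 24  [A.tag * -2 + 72]

-1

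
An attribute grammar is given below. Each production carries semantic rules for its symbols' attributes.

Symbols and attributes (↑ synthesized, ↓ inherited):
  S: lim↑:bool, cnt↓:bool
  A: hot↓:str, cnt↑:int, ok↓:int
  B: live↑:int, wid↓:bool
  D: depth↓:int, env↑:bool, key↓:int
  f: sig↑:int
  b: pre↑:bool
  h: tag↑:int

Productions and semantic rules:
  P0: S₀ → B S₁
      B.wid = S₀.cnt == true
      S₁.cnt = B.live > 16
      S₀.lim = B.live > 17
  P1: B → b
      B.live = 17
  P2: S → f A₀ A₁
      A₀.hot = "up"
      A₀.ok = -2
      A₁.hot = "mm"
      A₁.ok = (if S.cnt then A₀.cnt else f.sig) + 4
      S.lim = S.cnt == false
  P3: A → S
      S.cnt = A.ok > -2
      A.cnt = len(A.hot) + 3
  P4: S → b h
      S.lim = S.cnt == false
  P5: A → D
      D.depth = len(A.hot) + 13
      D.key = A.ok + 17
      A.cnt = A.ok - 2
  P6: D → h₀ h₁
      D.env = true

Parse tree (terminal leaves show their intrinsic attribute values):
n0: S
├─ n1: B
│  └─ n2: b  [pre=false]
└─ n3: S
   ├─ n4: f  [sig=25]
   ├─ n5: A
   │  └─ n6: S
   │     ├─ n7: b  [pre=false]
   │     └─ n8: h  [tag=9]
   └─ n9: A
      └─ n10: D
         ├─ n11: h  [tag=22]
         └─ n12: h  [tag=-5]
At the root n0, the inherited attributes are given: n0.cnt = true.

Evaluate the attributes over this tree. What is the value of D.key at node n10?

1. n0.cnt = true  [given at root]
2. n1.wid = true  [S₀.cnt == true]
3. n2.pre = false  [terminal]
4. n1.live = 17  [17]
5. n3.cnt = true  [B.live > 16]
6. n4.sig = 25  [terminal]
7. n5.hot = "up"  ["up"]
8. n5.ok = -2  [-2]
9. n6.cnt = false  [A.ok > -2]
10. n7.pre = false  [terminal]
11. n8.tag = 9  [terminal]
12. n6.lim = true  [S.cnt == false]
13. n5.cnt = 5  [len(A.hot) + 3]
14. n9.hot = "mm"  ["mm"]
15. n9.ok = 9  [(if S.cnt then A₀.cnt else f.sig) + 4]
16. n10.depth = 15  [len(A.hot) + 13]
17. n10.key = 26  [A.ok + 17]
18. n11.tag = 22  [terminal]
19. n12.tag = -5  [terminal]
20. n10.env = true  [true]
21. n9.cnt = 7  [A.ok - 2]
22. n3.lim = false  [S.cnt == false]
23. n0.lim = false  [B.live > 17]

26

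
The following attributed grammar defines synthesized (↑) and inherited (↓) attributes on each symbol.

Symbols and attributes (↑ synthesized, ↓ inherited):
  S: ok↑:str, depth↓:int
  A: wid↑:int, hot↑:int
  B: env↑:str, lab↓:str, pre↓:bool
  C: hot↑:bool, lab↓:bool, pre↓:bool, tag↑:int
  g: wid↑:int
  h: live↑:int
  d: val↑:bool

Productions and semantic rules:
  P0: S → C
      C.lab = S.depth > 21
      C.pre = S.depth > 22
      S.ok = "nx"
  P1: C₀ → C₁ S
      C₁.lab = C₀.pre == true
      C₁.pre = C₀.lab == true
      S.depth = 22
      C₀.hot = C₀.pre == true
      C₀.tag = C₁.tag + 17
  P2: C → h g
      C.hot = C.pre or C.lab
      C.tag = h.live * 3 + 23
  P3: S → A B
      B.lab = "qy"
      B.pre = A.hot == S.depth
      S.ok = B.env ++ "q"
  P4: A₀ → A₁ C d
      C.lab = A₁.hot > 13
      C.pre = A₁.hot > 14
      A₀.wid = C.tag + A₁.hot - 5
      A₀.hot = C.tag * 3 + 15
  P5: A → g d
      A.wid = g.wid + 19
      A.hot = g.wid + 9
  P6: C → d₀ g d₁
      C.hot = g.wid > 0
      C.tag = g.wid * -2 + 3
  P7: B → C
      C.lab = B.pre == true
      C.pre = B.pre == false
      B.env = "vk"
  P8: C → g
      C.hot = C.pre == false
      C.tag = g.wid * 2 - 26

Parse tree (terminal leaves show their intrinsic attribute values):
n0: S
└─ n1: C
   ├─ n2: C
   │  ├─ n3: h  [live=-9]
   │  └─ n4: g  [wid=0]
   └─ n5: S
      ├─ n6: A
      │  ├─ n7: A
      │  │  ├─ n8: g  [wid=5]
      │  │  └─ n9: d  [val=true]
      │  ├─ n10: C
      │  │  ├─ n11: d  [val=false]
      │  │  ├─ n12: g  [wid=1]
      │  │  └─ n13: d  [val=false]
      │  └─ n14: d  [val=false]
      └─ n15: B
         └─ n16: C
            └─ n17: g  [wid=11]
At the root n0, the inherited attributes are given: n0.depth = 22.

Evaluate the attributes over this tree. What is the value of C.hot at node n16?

false

1. n0.depth = 22  [given at root]
2. n1.lab = true  [S.depth > 21]
3. n1.pre = false  [S.depth > 22]
4. n2.lab = false  [C₀.pre == true]
5. n2.pre = true  [C₀.lab == true]
6. n3.live = -9  [terminal]
7. n4.wid = 0  [terminal]
8. n2.hot = true  [C.pre or C.lab]
9. n2.tag = -4  [h.live * 3 + 23]
10. n5.depth = 22  [22]
11. n8.wid = 5  [terminal]
12. n9.val = true  [terminal]
13. n7.wid = 24  [g.wid + 19]
14. n7.hot = 14  [g.wid + 9]
15. n10.lab = true  [A₁.hot > 13]
16. n10.pre = false  [A₁.hot > 14]
17. n11.val = false  [terminal]
18. n12.wid = 1  [terminal]
19. n13.val = false  [terminal]
20. n10.hot = true  [g.wid > 0]
21. n10.tag = 1  [g.wid * -2 + 3]
22. n14.val = false  [terminal]
23. n6.wid = 10  [C.tag + A₁.hot - 5]
24. n6.hot = 18  [C.tag * 3 + 15]
25. n15.lab = "qy"  ["qy"]
26. n15.pre = false  [A.hot == S.depth]
27. n16.lab = false  [B.pre == true]
28. n16.pre = true  [B.pre == false]
29. n17.wid = 11  [terminal]
30. n16.hot = false  [C.pre == false]
31. n16.tag = -4  [g.wid * 2 - 26]
32. n15.env = "vk"  ["vk"]
33. n5.ok = "vkq"  [B.env ++ "q"]
34. n1.hot = false  [C₀.pre == true]
35. n1.tag = 13  [C₁.tag + 17]
36. n0.ok = "nx"  ["nx"]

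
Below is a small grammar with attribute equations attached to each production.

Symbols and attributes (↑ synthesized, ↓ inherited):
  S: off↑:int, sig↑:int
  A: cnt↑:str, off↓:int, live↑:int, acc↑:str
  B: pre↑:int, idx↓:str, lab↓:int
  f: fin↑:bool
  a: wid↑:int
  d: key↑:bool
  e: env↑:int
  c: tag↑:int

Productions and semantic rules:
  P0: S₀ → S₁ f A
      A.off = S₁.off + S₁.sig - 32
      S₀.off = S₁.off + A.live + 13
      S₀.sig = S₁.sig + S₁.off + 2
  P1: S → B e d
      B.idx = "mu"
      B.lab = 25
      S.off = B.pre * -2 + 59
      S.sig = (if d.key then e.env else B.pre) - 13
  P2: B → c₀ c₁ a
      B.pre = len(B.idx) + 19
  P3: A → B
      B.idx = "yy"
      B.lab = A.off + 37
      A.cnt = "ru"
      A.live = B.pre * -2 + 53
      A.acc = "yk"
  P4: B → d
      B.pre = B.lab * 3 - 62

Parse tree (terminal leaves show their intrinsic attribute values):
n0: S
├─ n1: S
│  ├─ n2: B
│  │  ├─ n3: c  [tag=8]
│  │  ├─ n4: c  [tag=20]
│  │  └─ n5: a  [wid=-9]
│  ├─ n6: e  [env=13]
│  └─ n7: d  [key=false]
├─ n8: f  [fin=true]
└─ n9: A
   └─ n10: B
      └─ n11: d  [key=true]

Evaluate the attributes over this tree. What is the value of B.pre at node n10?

28

1. n2.idx = "mu"  ["mu"]
2. n2.lab = 25  [25]
3. n3.tag = 8  [terminal]
4. n4.tag = 20  [terminal]
5. n5.wid = -9  [terminal]
6. n2.pre = 21  [len(B.idx) + 19]
7. n6.env = 13  [terminal]
8. n7.key = false  [terminal]
9. n1.off = 17  [B.pre * -2 + 59]
10. n1.sig = 8  [(if d.key then e.env else B.pre) - 13]
11. n8.fin = true  [terminal]
12. n9.off = -7  [S₁.off + S₁.sig - 32]
13. n10.idx = "yy"  ["yy"]
14. n10.lab = 30  [A.off + 37]
15. n11.key = true  [terminal]
16. n10.pre = 28  [B.lab * 3 - 62]
17. n9.cnt = "ru"  ["ru"]
18. n9.live = -3  [B.pre * -2 + 53]
19. n9.acc = "yk"  ["yk"]
20. n0.off = 27  [S₁.off + A.live + 13]
21. n0.sig = 27  [S₁.sig + S₁.off + 2]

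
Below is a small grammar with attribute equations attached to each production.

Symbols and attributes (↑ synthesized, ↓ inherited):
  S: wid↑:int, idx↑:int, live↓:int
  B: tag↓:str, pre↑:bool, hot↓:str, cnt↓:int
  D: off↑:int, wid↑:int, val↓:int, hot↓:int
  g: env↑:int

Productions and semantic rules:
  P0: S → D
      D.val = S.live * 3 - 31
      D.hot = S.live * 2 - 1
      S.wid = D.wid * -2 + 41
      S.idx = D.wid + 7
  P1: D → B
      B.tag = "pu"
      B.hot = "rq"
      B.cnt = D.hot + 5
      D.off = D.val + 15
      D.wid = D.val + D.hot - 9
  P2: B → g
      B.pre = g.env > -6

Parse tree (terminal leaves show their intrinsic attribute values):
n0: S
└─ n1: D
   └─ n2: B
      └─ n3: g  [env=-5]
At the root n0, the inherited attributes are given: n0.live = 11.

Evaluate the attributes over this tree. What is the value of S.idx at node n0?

21

1. n0.live = 11  [given at root]
2. n1.val = 2  [S.live * 3 - 31]
3. n1.hot = 21  [S.live * 2 - 1]
4. n2.tag = "pu"  ["pu"]
5. n2.hot = "rq"  ["rq"]
6. n2.cnt = 26  [D.hot + 5]
7. n3.env = -5  [terminal]
8. n2.pre = true  [g.env > -6]
9. n1.off = 17  [D.val + 15]
10. n1.wid = 14  [D.val + D.hot - 9]
11. n0.wid = 13  [D.wid * -2 + 41]
12. n0.idx = 21  [D.wid + 7]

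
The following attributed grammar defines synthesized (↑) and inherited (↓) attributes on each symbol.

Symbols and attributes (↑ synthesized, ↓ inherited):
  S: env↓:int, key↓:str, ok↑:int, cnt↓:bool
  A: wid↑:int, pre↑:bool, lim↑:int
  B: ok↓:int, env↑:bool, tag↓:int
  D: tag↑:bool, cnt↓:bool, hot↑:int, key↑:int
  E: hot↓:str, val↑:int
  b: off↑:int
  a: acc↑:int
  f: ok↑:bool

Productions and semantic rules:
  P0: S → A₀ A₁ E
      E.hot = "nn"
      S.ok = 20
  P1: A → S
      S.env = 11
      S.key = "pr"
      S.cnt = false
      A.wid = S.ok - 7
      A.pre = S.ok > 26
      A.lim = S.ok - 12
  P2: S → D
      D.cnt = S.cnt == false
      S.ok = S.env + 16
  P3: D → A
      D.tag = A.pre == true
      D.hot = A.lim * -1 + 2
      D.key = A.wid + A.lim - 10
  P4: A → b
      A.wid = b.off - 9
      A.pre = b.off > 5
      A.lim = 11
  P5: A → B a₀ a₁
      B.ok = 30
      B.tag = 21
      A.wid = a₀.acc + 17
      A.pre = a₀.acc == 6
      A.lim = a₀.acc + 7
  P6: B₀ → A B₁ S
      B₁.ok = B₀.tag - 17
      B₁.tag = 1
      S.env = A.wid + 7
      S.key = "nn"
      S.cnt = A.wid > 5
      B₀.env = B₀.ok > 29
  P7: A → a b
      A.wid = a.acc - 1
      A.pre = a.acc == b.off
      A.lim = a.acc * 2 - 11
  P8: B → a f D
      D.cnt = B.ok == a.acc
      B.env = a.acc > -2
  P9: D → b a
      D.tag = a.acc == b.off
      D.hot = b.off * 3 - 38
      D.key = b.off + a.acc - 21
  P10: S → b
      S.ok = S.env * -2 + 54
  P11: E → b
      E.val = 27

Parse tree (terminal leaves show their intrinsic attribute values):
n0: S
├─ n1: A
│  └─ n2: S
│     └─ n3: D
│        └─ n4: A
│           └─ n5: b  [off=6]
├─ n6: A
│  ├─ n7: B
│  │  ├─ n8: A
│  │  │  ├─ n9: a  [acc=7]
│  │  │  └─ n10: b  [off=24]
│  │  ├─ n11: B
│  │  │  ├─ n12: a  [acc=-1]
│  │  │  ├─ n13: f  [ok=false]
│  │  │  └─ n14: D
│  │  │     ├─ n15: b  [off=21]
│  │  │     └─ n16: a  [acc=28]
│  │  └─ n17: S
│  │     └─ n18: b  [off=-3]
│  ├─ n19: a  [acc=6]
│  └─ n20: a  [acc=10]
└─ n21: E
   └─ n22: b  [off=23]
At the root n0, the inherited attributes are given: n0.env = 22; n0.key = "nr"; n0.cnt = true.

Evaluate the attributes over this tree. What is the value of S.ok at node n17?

28

1. n0.env = 22  [given at root]
2. n0.key = "nr"  [given at root]
3. n0.cnt = true  [given at root]
4. n2.env = 11  [11]
5. n2.key = "pr"  ["pr"]
6. n2.cnt = false  [false]
7. n3.cnt = true  [S.cnt == false]
8. n5.off = 6  [terminal]
9. n4.wid = -3  [b.off - 9]
10. n4.pre = true  [b.off > 5]
11. n4.lim = 11  [11]
12. n3.tag = true  [A.pre == true]
13. n3.hot = -9  [A.lim * -1 + 2]
14. n3.key = -2  [A.wid + A.lim - 10]
15. n2.ok = 27  [S.env + 16]
16. n1.wid = 20  [S.ok - 7]
17. n1.pre = true  [S.ok > 26]
18. n1.lim = 15  [S.ok - 12]
19. n7.ok = 30  [30]
20. n7.tag = 21  [21]
21. n9.acc = 7  [terminal]
22. n10.off = 24  [terminal]
23. n8.wid = 6  [a.acc - 1]
24. n8.pre = false  [a.acc == b.off]
25. n8.lim = 3  [a.acc * 2 - 11]
26. n11.ok = 4  [B₀.tag - 17]
27. n11.tag = 1  [1]
28. n12.acc = -1  [terminal]
29. n13.ok = false  [terminal]
30. n14.cnt = false  [B.ok == a.acc]
31. n15.off = 21  [terminal]
32. n16.acc = 28  [terminal]
33. n14.tag = false  [a.acc == b.off]
34. n14.hot = 25  [b.off * 3 - 38]
35. n14.key = 28  [b.off + a.acc - 21]
36. n11.env = true  [a.acc > -2]
37. n17.env = 13  [A.wid + 7]
38. n17.key = "nn"  ["nn"]
39. n17.cnt = true  [A.wid > 5]
40. n18.off = -3  [terminal]
41. n17.ok = 28  [S.env * -2 + 54]
42. n7.env = true  [B₀.ok > 29]
43. n19.acc = 6  [terminal]
44. n20.acc = 10  [terminal]
45. n6.wid = 23  [a₀.acc + 17]
46. n6.pre = true  [a₀.acc == 6]
47. n6.lim = 13  [a₀.acc + 7]
48. n21.hot = "nn"  ["nn"]
49. n22.off = 23  [terminal]
50. n21.val = 27  [27]
51. n0.ok = 20  [20]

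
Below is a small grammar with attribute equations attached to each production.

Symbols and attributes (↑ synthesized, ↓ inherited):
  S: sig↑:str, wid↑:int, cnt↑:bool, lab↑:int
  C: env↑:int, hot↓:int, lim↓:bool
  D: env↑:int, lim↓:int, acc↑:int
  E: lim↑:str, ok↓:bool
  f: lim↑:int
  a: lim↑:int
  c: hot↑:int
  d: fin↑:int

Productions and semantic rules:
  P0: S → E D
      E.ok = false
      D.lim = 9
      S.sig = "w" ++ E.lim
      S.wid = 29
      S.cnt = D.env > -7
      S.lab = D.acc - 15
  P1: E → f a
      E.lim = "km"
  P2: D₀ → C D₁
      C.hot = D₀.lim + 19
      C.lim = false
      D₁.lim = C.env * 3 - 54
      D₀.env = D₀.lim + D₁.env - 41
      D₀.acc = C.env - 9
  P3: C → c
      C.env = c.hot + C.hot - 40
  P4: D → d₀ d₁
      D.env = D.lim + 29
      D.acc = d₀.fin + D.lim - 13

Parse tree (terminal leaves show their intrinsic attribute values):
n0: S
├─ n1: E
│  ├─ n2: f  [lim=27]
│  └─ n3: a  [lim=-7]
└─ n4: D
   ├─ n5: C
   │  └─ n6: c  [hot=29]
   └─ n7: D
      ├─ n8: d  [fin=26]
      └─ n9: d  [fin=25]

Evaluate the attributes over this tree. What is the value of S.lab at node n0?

-7

1. n1.ok = false  [false]
2. n2.lim = 27  [terminal]
3. n3.lim = -7  [terminal]
4. n1.lim = "km"  ["km"]
5. n4.lim = 9  [9]
6. n5.hot = 28  [D₀.lim + 19]
7. n5.lim = false  [false]
8. n6.hot = 29  [terminal]
9. n5.env = 17  [c.hot + C.hot - 40]
10. n7.lim = -3  [C.env * 3 - 54]
11. n8.fin = 26  [terminal]
12. n9.fin = 25  [terminal]
13. n7.env = 26  [D.lim + 29]
14. n7.acc = 10  [d₀.fin + D.lim - 13]
15. n4.env = -6  [D₀.lim + D₁.env - 41]
16. n4.acc = 8  [C.env - 9]
17. n0.sig = "wkm"  ["w" ++ E.lim]
18. n0.wid = 29  [29]
19. n0.cnt = true  [D.env > -7]
20. n0.lab = -7  [D.acc - 15]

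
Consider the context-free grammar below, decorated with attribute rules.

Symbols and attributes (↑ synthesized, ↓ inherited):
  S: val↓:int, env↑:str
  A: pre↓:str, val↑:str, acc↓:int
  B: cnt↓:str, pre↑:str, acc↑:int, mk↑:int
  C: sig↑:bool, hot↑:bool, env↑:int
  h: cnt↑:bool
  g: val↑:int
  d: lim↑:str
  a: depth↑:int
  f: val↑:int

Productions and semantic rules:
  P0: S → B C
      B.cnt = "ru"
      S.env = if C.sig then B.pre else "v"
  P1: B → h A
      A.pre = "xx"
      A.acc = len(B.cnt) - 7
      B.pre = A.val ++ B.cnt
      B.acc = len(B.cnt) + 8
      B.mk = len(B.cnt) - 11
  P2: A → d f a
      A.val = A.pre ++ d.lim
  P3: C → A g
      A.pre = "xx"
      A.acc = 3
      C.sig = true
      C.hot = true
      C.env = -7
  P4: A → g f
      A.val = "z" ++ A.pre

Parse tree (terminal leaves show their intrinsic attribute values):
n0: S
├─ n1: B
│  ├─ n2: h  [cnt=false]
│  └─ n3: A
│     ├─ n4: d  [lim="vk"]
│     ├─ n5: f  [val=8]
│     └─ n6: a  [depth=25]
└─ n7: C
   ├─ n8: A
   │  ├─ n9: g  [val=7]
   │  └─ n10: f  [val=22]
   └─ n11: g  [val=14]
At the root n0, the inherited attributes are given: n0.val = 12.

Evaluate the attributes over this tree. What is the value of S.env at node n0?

"xxvkru"

1. n0.val = 12  [given at root]
2. n1.cnt = "ru"  ["ru"]
3. n2.cnt = false  [terminal]
4. n3.pre = "xx"  ["xx"]
5. n3.acc = -5  [len(B.cnt) - 7]
6. n4.lim = "vk"  [terminal]
7. n5.val = 8  [terminal]
8. n6.depth = 25  [terminal]
9. n3.val = "xxvk"  [A.pre ++ d.lim]
10. n1.pre = "xxvkru"  [A.val ++ B.cnt]
11. n1.acc = 10  [len(B.cnt) + 8]
12. n1.mk = -9  [len(B.cnt) - 11]
13. n8.pre = "xx"  ["xx"]
14. n8.acc = 3  [3]
15. n9.val = 7  [terminal]
16. n10.val = 22  [terminal]
17. n8.val = "zxx"  ["z" ++ A.pre]
18. n11.val = 14  [terminal]
19. n7.sig = true  [true]
20. n7.hot = true  [true]
21. n7.env = -7  [-7]
22. n0.env = "xxvkru"  [if C.sig then B.pre else "v"]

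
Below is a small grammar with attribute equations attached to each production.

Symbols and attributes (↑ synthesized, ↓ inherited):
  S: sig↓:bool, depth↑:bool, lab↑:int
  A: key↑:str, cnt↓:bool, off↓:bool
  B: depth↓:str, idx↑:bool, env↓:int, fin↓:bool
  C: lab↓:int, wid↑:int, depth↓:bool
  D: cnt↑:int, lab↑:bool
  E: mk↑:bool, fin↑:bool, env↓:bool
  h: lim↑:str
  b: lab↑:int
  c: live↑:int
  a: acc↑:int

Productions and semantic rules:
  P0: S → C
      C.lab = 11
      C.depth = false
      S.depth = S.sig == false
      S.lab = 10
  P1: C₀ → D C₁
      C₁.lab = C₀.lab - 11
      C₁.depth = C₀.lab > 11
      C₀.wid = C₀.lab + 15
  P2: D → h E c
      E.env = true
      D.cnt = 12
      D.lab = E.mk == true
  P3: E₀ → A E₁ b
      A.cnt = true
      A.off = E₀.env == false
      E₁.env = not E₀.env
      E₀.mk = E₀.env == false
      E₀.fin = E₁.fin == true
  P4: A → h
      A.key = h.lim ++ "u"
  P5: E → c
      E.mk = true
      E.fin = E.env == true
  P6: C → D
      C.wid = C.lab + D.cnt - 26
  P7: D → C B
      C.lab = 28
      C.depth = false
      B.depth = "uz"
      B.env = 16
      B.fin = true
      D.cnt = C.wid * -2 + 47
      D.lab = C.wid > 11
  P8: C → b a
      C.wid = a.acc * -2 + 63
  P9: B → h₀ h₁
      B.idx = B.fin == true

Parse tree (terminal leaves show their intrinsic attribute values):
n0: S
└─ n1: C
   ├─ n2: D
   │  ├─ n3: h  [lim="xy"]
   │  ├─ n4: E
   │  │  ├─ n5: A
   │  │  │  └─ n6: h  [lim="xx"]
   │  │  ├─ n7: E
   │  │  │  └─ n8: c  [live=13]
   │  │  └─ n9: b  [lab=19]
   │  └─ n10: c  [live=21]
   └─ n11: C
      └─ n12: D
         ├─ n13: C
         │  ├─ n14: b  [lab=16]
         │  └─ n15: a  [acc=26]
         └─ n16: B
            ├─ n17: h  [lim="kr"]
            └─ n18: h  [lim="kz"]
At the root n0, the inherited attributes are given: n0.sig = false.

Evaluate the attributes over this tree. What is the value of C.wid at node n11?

-1

1. n0.sig = false  [given at root]
2. n1.lab = 11  [11]
3. n1.depth = false  [false]
4. n3.lim = "xy"  [terminal]
5. n4.env = true  [true]
6. n5.cnt = true  [true]
7. n5.off = false  [E₀.env == false]
8. n6.lim = "xx"  [terminal]
9. n5.key = "xxu"  [h.lim ++ "u"]
10. n7.env = false  [not E₀.env]
11. n8.live = 13  [terminal]
12. n7.mk = true  [true]
13. n7.fin = false  [E.env == true]
14. n9.lab = 19  [terminal]
15. n4.mk = false  [E₀.env == false]
16. n4.fin = false  [E₁.fin == true]
17. n10.live = 21  [terminal]
18. n2.cnt = 12  [12]
19. n2.lab = false  [E.mk == true]
20. n11.lab = 0  [C₀.lab - 11]
21. n11.depth = false  [C₀.lab > 11]
22. n13.lab = 28  [28]
23. n13.depth = false  [false]
24. n14.lab = 16  [terminal]
25. n15.acc = 26  [terminal]
26. n13.wid = 11  [a.acc * -2 + 63]
27. n16.depth = "uz"  ["uz"]
28. n16.env = 16  [16]
29. n16.fin = true  [true]
30. n17.lim = "kr"  [terminal]
31. n18.lim = "kz"  [terminal]
32. n16.idx = true  [B.fin == true]
33. n12.cnt = 25  [C.wid * -2 + 47]
34. n12.lab = false  [C.wid > 11]
35. n11.wid = -1  [C.lab + D.cnt - 26]
36. n1.wid = 26  [C₀.lab + 15]
37. n0.depth = true  [S.sig == false]
38. n0.lab = 10  [10]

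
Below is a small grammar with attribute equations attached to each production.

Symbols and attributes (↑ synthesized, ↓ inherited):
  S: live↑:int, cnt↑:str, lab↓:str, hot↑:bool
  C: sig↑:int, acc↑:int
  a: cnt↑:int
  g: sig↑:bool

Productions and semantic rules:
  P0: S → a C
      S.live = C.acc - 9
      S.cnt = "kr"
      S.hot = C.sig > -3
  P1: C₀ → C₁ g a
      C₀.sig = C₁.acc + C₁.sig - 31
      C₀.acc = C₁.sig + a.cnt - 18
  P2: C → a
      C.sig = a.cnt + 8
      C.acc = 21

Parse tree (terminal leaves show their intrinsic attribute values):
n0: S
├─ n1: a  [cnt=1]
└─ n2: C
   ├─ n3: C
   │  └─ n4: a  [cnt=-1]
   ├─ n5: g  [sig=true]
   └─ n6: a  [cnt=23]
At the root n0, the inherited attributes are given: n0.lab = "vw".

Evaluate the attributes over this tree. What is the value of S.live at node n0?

1. n0.lab = "vw"  [given at root]
2. n1.cnt = 1  [terminal]
3. n4.cnt = -1  [terminal]
4. n3.sig = 7  [a.cnt + 8]
5. n3.acc = 21  [21]
6. n5.sig = true  [terminal]
7. n6.cnt = 23  [terminal]
8. n2.sig = -3  [C₁.acc + C₁.sig - 31]
9. n2.acc = 12  [C₁.sig + a.cnt - 18]
10. n0.live = 3  [C.acc - 9]
11. n0.cnt = "kr"  ["kr"]
12. n0.hot = false  [C.sig > -3]

3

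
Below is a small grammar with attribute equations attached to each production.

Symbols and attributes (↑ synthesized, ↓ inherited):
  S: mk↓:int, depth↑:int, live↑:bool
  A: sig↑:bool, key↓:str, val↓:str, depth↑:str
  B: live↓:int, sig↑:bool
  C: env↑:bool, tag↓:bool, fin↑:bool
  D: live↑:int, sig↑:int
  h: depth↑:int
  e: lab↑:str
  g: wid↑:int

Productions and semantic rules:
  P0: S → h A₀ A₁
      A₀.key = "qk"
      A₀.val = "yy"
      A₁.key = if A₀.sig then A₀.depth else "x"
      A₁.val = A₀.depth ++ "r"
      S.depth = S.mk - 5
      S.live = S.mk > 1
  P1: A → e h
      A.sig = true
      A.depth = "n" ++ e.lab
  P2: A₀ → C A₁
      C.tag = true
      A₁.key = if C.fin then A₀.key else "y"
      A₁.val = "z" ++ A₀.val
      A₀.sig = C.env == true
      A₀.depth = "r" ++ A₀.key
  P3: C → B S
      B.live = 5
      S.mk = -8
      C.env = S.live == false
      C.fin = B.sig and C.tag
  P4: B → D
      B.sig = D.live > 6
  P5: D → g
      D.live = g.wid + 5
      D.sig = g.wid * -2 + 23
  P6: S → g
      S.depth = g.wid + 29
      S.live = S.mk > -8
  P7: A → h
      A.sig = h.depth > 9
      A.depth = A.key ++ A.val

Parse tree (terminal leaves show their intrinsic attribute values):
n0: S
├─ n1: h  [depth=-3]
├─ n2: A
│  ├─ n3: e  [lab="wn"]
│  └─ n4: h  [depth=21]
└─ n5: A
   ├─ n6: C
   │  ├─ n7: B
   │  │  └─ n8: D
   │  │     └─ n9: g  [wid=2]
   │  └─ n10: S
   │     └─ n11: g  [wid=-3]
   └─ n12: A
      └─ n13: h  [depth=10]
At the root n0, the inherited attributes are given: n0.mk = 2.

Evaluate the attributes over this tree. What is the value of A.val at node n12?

1. n0.mk = 2  [given at root]
2. n1.depth = -3  [terminal]
3. n2.key = "qk"  ["qk"]
4. n2.val = "yy"  ["yy"]
5. n3.lab = "wn"  [terminal]
6. n4.depth = 21  [terminal]
7. n2.sig = true  [true]
8. n2.depth = "nwn"  ["n" ++ e.lab]
9. n5.key = "nwn"  [if A₀.sig then A₀.depth else "x"]
10. n5.val = "nwnr"  [A₀.depth ++ "r"]
11. n6.tag = true  [true]
12. n7.live = 5  [5]
13. n9.wid = 2  [terminal]
14. n8.live = 7  [g.wid + 5]
15. n8.sig = 19  [g.wid * -2 + 23]
16. n7.sig = true  [D.live > 6]
17. n10.mk = -8  [-8]
18. n11.wid = -3  [terminal]
19. n10.depth = 26  [g.wid + 29]
20. n10.live = false  [S.mk > -8]
21. n6.env = true  [S.live == false]
22. n6.fin = true  [B.sig and C.tag]
23. n12.key = "nwn"  [if C.fin then A₀.key else "y"]
24. n12.val = "znwnr"  ["z" ++ A₀.val]
25. n13.depth = 10  [terminal]
26. n12.sig = true  [h.depth > 9]
27. n12.depth = "nwnznwnr"  [A.key ++ A.val]
28. n5.sig = true  [C.env == true]
29. n5.depth = "rnwn"  ["r" ++ A₀.key]
30. n0.depth = -3  [S.mk - 5]
31. n0.live = true  [S.mk > 1]

"znwnr"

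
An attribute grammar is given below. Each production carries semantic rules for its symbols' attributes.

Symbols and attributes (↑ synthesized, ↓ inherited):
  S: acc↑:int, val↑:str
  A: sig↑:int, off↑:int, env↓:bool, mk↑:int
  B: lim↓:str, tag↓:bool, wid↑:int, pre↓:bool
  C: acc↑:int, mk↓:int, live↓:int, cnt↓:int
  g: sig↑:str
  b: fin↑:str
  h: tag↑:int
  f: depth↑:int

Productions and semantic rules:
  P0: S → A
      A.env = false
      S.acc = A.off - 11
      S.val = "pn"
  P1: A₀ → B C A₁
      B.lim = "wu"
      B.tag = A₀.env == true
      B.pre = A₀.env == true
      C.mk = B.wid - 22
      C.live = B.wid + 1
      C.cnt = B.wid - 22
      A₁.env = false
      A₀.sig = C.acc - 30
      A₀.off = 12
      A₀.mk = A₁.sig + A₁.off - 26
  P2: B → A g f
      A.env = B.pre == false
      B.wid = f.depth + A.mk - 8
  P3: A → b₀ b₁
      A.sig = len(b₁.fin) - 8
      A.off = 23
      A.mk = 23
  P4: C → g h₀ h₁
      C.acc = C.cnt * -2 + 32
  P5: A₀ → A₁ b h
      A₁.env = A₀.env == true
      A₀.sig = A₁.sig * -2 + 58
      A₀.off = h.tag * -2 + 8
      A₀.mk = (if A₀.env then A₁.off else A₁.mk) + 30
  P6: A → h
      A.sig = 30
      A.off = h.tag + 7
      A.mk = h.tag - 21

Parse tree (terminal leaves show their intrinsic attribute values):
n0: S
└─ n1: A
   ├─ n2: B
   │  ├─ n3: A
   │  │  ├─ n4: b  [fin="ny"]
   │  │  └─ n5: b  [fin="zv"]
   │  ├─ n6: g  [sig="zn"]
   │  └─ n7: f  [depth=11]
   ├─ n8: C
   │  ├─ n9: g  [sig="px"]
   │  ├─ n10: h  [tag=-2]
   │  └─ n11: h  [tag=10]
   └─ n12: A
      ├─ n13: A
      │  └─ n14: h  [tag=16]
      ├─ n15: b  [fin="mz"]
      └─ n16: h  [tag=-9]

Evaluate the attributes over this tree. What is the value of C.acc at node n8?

24

1. n1.env = false  [false]
2. n2.lim = "wu"  ["wu"]
3. n2.tag = false  [A₀.env == true]
4. n2.pre = false  [A₀.env == true]
5. n3.env = true  [B.pre == false]
6. n4.fin = "ny"  [terminal]
7. n5.fin = "zv"  [terminal]
8. n3.sig = -6  [len(b₁.fin) - 8]
9. n3.off = 23  [23]
10. n3.mk = 23  [23]
11. n6.sig = "zn"  [terminal]
12. n7.depth = 11  [terminal]
13. n2.wid = 26  [f.depth + A.mk - 8]
14. n8.mk = 4  [B.wid - 22]
15. n8.live = 27  [B.wid + 1]
16. n8.cnt = 4  [B.wid - 22]
17. n9.sig = "px"  [terminal]
18. n10.tag = -2  [terminal]
19. n11.tag = 10  [terminal]
20. n8.acc = 24  [C.cnt * -2 + 32]
21. n12.env = false  [false]
22. n13.env = false  [A₀.env == true]
23. n14.tag = 16  [terminal]
24. n13.sig = 30  [30]
25. n13.off = 23  [h.tag + 7]
26. n13.mk = -5  [h.tag - 21]
27. n15.fin = "mz"  [terminal]
28. n16.tag = -9  [terminal]
29. n12.sig = -2  [A₁.sig * -2 + 58]
30. n12.off = 26  [h.tag * -2 + 8]
31. n12.mk = 25  [(if A₀.env then A₁.off else A₁.mk) + 30]
32. n1.sig = -6  [C.acc - 30]
33. n1.off = 12  [12]
34. n1.mk = -2  [A₁.sig + A₁.off - 26]
35. n0.acc = 1  [A.off - 11]
36. n0.val = "pn"  ["pn"]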